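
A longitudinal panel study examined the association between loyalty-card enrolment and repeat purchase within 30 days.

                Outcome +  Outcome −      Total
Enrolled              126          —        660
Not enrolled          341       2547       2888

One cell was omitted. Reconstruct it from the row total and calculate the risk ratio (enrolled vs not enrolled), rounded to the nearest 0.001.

1.617

The missing cell is in the exposed row: 660 − 126 = 534.
So a = 126, b = 534, c = 341, d = 2547.
RR = [a/(a+b)] / [c/(c+d)] = (126/660) / (341/2888) = 0.19091/0.11807 = 1.61685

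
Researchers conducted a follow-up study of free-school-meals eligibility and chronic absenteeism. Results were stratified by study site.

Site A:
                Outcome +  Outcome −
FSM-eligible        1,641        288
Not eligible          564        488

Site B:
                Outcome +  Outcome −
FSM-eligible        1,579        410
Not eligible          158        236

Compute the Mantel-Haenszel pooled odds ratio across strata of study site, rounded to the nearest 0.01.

OR_MH = Σ(aᵢdᵢ/nᵢ) / Σ(bᵢcᵢ/nᵢ), where nᵢ is the stratum total.
Stratum 1 (Site A): n = 2981; a·d/n = 1641·488/2981 = 268.6374; b·c/n = 288·564/2981 = 54.4891
Stratum 2 (Site B): n = 2383; a·d/n = 1579·236/2383 = 156.3760; b·c/n = 410·158/2383 = 27.1842
OR_MH = (268.6374 + 156.3760) / (54.4891 + 27.1842) = 425.0134 / 81.6733 = 5.20382

5.20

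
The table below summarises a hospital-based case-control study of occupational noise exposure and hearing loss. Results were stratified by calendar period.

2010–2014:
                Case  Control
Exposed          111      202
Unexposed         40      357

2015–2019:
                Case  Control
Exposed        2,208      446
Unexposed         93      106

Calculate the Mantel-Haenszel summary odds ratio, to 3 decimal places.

OR_MH = Σ(aᵢdᵢ/nᵢ) / Σ(bᵢcᵢ/nᵢ), where nᵢ is the stratum total.
Stratum 1 (2010–2014): n = 710; a·d/n = 111·357/710 = 55.8127; b·c/n = 202·40/710 = 11.3803
Stratum 2 (2015–2019): n = 2853; a·d/n = 2208·106/2853 = 82.0358; b·c/n = 446·93/2853 = 14.5384
OR_MH = (55.8127 + 82.0358) / (11.3803 + 14.5384) = 137.8484 / 25.9187 = 5.31850

5.319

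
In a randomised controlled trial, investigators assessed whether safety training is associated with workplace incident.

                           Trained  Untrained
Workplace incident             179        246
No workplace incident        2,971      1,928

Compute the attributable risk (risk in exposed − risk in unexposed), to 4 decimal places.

-0.0563

Reading the table with exposure as columns: a = 179 (Trained, case), b = 2971 (Trained, non-case), c = 246 (Untrained, case), d = 1928.
Risk in exposed = 179/3150 = 0.056825; risk in unexposed = 246/2174 = 0.113155.
Risk difference = 0.056825 − 0.113155 = -0.056330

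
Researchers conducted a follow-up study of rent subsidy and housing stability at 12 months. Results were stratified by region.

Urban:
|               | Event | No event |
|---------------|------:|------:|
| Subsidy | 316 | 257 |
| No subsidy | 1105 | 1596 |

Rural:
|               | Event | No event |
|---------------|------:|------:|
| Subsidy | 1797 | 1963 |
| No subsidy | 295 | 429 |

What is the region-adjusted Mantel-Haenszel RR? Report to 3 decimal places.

RR_MH = Σ(aᵢ·n₀ᵢ/nᵢ) / Σ(cᵢ·n₁ᵢ/nᵢ), with n₁ᵢ = aᵢ+bᵢ (exposed), n₀ᵢ = cᵢ+dᵢ (unexposed), nᵢ = n₁ᵢ+n₀ᵢ.
Stratum 1 (Urban): n₁ = 573, n₀ = 2701, n = 3274; a·n₀/n = 316·2701/3274 = 260.6952; c·n₁/n = 1105·573/3274 = 193.3919
Stratum 2 (Rural): n₁ = 3760, n₀ = 724, n = 4484; a·n₀/n = 1797·724/4484 = 290.1490; c·n₁/n = 295·3760/4484 = 247.3684
RR_MH = (260.6952 + 290.1490) / (193.3919 + 247.3684) = 550.8441 / 440.7603 = 1.24976

1.250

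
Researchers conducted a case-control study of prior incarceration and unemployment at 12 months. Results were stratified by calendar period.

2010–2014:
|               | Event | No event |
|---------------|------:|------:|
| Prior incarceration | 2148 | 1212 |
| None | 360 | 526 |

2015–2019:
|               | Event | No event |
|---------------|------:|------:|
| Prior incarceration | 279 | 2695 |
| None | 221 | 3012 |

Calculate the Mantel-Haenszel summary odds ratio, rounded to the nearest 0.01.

OR_MH = Σ(aᵢdᵢ/nᵢ) / Σ(bᵢcᵢ/nᵢ), where nᵢ is the stratum total.
Stratum 1 (2010–2014): n = 4246; a·d/n = 2148·526/4246 = 266.0970; b·c/n = 1212·360/4246 = 102.7602
Stratum 2 (2015–2019): n = 6207; a·d/n = 279·3012/6207 = 135.3871; b·c/n = 2695·221/6207 = 95.9554
OR_MH = (266.0970 + 135.3871) / (102.7602 + 95.9554) = 401.4842 / 198.7156 = 2.02040

2.02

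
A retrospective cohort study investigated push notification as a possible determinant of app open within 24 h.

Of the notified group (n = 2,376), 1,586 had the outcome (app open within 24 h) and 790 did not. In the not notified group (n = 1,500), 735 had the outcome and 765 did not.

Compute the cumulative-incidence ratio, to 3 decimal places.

From the description: a = 1586, b = 790, c = 735, d = 765.
Risk in exposed = 1586/2376 = 0.66751; risk in unexposed = 735/1500 = 0.49000.
RR = 0.66751 / 0.49000 = 1.36226
The risk among the exposed is 1.36 times that among the unexposed.

1.362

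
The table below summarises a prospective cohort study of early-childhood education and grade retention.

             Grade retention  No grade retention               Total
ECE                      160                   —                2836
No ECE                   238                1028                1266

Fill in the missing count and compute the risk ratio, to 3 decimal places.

0.300

The missing cell is in the exposed row: 2836 − 160 = 2676.
So a = 160, b = 2676, c = 238, d = 1028.
RR = [a/(a+b)] / [c/(c+d)] = (160/2836) / (238/1266) = 0.05642/0.18799 = 0.30010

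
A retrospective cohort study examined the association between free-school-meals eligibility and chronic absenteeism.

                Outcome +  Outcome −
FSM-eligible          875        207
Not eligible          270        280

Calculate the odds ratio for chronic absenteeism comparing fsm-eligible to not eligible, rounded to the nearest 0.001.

Cells: a = 875, b = 207, c = 270, d = 280.
OR = (a·d)/(b·c) = (875 × 280) / (207 × 270) = 245000 / 55890 = 4.38361
The odds of chronic absenteeism are about 4.38 times as high in the fsm-eligible group.

4.384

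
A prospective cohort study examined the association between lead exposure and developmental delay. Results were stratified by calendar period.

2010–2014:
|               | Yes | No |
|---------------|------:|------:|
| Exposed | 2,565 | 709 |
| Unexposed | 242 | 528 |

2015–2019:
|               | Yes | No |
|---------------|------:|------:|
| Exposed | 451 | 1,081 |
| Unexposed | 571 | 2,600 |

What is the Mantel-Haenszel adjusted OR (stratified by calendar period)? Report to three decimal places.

OR_MH = Σ(aᵢdᵢ/nᵢ) / Σ(bᵢcᵢ/nᵢ), where nᵢ is the stratum total.
Stratum 1 (2010–2014): n = 4044; a·d/n = 2565·528/4044 = 334.8961; b·c/n = 709·242/4044 = 42.4278
Stratum 2 (2015–2019): n = 4703; a·d/n = 451·2600/4703 = 249.3302; b·c/n = 1081·571/4703 = 131.2462
OR_MH = (334.8961 + 249.3302) / (42.4278 + 131.2462) = 584.2264 / 173.6740 = 3.36392

3.364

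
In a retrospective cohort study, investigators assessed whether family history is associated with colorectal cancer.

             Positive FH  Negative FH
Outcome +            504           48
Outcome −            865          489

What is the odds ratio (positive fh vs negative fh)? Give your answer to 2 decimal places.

Reading the table with exposure as columns: a = 504 (Positive FH, case), b = 865 (Positive FH, non-case), c = 48 (Negative FH, case), d = 489.
OR = (a·d)/(b·c) = (504 × 489) / (865 × 48) = 246456 / 41520 = 5.93584
The odds of colorectal cancer are about 5.94 times as high in the positive fh group.

5.94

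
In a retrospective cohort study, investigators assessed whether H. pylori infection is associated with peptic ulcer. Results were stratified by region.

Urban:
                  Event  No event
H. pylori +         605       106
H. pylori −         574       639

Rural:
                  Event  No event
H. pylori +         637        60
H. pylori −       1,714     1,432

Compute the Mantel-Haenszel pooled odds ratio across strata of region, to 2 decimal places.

7.51

OR_MH = Σ(aᵢdᵢ/nᵢ) / Σ(bᵢcᵢ/nᵢ), where nᵢ is the stratum total.
Stratum 1 (Urban): n = 1924; a·d/n = 605·639/1924 = 200.9330; b·c/n = 106·574/1924 = 31.6237
Stratum 2 (Rural): n = 3843; a·d/n = 637·1432/3843 = 237.3625; b·c/n = 60·1714/3843 = 26.7603
OR_MH = (200.9330 + 237.3625) / (31.6237 + 26.7603) = 438.2954 / 58.3840 = 7.50711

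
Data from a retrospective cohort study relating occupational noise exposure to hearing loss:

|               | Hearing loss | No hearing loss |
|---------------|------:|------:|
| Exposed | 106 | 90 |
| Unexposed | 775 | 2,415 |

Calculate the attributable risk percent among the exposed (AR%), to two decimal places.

Cells: a = 106, b = 90, c = 775, d = 2415.
Risk in exposed = 106/196 = 0.54082; risk in unexposed = 775/3190 = 0.24295.
RR = 0.54082/0.24295 = 2.22607
AR% = (RR − 1)/RR × 100 = (2.22607 − 1)/2.22607 × 100 = 55.0778%

55.08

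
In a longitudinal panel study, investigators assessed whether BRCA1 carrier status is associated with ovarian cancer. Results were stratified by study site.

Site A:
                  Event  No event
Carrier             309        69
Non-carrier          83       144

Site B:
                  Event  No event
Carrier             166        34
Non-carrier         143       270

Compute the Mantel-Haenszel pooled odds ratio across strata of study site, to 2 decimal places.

OR_MH = Σ(aᵢdᵢ/nᵢ) / Σ(bᵢcᵢ/nᵢ), where nᵢ is the stratum total.
Stratum 1 (Site A): n = 605; a·d/n = 309·144/605 = 73.5471; b·c/n = 69·83/605 = 9.4661
Stratum 2 (Site B): n = 613; a·d/n = 166·270/613 = 73.1158; b·c/n = 34·143/613 = 7.9315
OR_MH = (73.5471 + 73.1158) / (9.4661 + 7.9315) = 146.6629 / 17.3976 = 8.43007

8.43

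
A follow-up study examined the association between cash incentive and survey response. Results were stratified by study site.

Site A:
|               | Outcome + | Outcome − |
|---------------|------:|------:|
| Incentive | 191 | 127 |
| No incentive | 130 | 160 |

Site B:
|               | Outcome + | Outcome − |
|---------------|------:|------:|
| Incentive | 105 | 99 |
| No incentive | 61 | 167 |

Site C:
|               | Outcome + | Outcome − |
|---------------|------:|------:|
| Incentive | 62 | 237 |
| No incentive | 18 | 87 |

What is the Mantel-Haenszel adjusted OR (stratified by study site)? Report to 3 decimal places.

2.016

OR_MH = Σ(aᵢdᵢ/nᵢ) / Σ(bᵢcᵢ/nᵢ), where nᵢ is the stratum total.
Stratum 1 (Site A): n = 608; a·d/n = 191·160/608 = 50.2632; b·c/n = 127·130/608 = 27.1546
Stratum 2 (Site B): n = 432; a·d/n = 105·167/432 = 40.5903; b·c/n = 99·61/432 = 13.9792
Stratum 3 (Site C): n = 404; a·d/n = 62·87/404 = 13.3515; b·c/n = 237·18/404 = 10.5594
OR_MH = (50.2632 + 40.5903 + 13.3515) / (27.1546 + 13.9792 + 10.5594) = 104.2049 / 51.6932 = 2.01584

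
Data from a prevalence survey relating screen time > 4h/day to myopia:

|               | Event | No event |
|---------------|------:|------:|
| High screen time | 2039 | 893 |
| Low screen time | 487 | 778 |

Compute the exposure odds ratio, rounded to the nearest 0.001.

Cells: a = 2039, b = 893, c = 487, d = 778.
OR = (a·d)/(b·c) = (2039 × 778) / (893 × 487) = 1586342 / 434891 = 3.64768
The odds of myopia are about 3.65 times as high in the high screen time group.

3.648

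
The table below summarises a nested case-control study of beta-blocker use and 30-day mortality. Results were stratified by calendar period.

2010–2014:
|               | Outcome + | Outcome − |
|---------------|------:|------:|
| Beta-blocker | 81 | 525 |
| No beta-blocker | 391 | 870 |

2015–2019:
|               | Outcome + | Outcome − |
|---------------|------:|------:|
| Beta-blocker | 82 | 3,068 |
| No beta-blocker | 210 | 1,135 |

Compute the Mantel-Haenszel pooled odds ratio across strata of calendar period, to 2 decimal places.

OR_MH = Σ(aᵢdᵢ/nᵢ) / Σ(bᵢcᵢ/nᵢ), where nᵢ is the stratum total.
Stratum 1 (2010–2014): n = 1867; a·d/n = 81·870/1867 = 37.7450; b·c/n = 525·391/1867 = 109.9491
Stratum 2 (2015–2019): n = 4495; a·d/n = 82·1135/4495 = 20.7052; b·c/n = 3068·210/4495 = 143.3326
OR_MH = (37.7450 + 20.7052) / (109.9491 + 143.3326) = 58.4503 / 253.2817 = 0.23077

0.23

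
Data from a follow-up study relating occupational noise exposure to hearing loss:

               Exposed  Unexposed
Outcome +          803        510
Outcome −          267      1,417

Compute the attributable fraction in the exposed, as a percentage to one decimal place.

64.7

Reading the table with exposure as columns: a = 803 (Exposed, case), b = 267 (Exposed, non-case), c = 510 (Unexposed, case), d = 1417.
Risk in exposed = 803/1070 = 0.75047; risk in unexposed = 510/1927 = 0.26466.
RR = 0.75047/0.26466 = 2.83559
AR% = (RR − 1)/RR × 100 = (2.83559 − 1)/2.83559 × 100 = 64.7340%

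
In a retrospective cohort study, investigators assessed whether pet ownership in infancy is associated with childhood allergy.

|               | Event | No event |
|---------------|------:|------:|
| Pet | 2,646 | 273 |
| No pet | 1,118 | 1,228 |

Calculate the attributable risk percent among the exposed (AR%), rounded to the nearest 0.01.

47.43

Cells: a = 2646, b = 273, c = 1118, d = 1228.
Risk in exposed = 2646/2919 = 0.90647; risk in unexposed = 1118/2346 = 0.47656.
RR = 0.90647/0.47656 = 1.90214
AR% = (RR − 1)/RR × 100 = (1.90214 − 1)/1.90214 × 100 = 47.4276%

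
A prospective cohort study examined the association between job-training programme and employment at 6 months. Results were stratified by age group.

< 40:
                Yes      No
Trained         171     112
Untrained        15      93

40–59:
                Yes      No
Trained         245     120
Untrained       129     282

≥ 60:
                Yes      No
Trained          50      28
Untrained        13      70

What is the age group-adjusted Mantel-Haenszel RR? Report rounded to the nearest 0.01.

RR_MH = Σ(aᵢ·n₀ᵢ/nᵢ) / Σ(cᵢ·n₁ᵢ/nᵢ), with n₁ᵢ = aᵢ+bᵢ (exposed), n₀ᵢ = cᵢ+dᵢ (unexposed), nᵢ = n₁ᵢ+n₀ᵢ.
Stratum 1 (< 40): n₁ = 283, n₀ = 108, n = 391; a·n₀/n = 171·108/391 = 47.2327; c·n₁/n = 15·283/391 = 10.8568
Stratum 2 (40–59): n₁ = 365, n₀ = 411, n = 776; a·n₀/n = 245·411/776 = 129.7616; c·n₁/n = 129·365/776 = 60.6765
Stratum 3 (≥ 60): n₁ = 78, n₀ = 83, n = 161; a·n₀/n = 50·83/161 = 25.7764; c·n₁/n = 13·78/161 = 6.2981
RR_MH = (47.2327 + 129.7616 + 25.7764) / (10.8568 + 60.6765 + 6.2981) = 202.7707 / 77.8315 = 2.60525

2.61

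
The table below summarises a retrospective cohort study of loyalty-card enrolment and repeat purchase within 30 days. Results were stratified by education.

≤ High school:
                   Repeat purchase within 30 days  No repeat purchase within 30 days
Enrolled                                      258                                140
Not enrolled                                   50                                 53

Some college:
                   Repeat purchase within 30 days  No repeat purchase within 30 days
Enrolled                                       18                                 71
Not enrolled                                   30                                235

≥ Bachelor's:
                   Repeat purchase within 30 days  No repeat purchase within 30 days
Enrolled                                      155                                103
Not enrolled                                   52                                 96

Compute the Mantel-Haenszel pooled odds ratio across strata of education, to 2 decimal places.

2.29

OR_MH = Σ(aᵢdᵢ/nᵢ) / Σ(bᵢcᵢ/nᵢ), where nᵢ is the stratum total.
Stratum 1 (≤ High school): n = 501; a·d/n = 258·53/501 = 27.2934; b·c/n = 140·50/501 = 13.9721
Stratum 2 (Some college): n = 354; a·d/n = 18·235/354 = 11.9492; b·c/n = 71·30/354 = 6.0169
Stratum 3 (≥ Bachelor's): n = 406; a·d/n = 155·96/406 = 36.6502; b·c/n = 103·52/406 = 13.1921
OR_MH = (27.2934 + 11.9492 + 36.6502) / (13.9721 + 6.0169 + 13.1921) = 75.8928 / 33.1811 = 2.28723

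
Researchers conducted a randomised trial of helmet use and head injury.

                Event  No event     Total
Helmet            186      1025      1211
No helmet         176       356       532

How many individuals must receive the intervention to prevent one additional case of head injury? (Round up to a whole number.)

6

Risk in treated group = 186/1211 = 0.15359; risk in control = 176/532 = 0.33083.
Absolute risk reduction = 0.33083 − 0.15359 = 0.17723
NNT = 1 / ARR = 1 / 0.17723 = 5.642 → round up → 6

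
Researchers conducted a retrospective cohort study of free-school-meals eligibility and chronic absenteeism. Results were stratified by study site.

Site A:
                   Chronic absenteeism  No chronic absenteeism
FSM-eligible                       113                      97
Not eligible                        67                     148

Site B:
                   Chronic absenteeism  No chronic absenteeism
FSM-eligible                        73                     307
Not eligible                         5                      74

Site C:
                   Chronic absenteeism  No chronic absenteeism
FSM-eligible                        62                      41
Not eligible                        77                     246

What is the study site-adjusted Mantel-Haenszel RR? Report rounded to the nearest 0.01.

2.09

RR_MH = Σ(aᵢ·n₀ᵢ/nᵢ) / Σ(cᵢ·n₁ᵢ/nᵢ), with n₁ᵢ = aᵢ+bᵢ (exposed), n₀ᵢ = cᵢ+dᵢ (unexposed), nᵢ = n₁ᵢ+n₀ᵢ.
Stratum 1 (Site A): n₁ = 210, n₀ = 215, n = 425; a·n₀/n = 113·215/425 = 57.1647; c·n₁/n = 67·210/425 = 33.1059
Stratum 2 (Site B): n₁ = 380, n₀ = 79, n = 459; a·n₀/n = 73·79/459 = 12.5643; c·n₁/n = 5·380/459 = 4.1394
Stratum 3 (Site C): n₁ = 103, n₀ = 323, n = 426; a·n₀/n = 62·323/426 = 47.0094; c·n₁/n = 77·103/426 = 18.6174
RR_MH = (57.1647 + 12.5643 + 47.0094) / (33.1059 + 4.1394 + 18.6174) = 116.7384 / 55.8627 = 2.08974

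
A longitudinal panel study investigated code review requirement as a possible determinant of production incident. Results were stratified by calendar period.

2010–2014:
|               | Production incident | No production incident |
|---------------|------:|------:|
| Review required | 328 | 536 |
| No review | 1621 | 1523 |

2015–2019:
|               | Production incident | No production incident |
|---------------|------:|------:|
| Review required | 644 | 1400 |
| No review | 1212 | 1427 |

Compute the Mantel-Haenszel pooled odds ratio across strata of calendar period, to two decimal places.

0.55

OR_MH = Σ(aᵢdᵢ/nᵢ) / Σ(bᵢcᵢ/nᵢ), where nᵢ is the stratum total.
Stratum 1 (2010–2014): n = 4008; a·d/n = 328·1523/4008 = 124.6367; b·c/n = 536·1621/4008 = 216.7804
Stratum 2 (2015–2019): n = 4683; a·d/n = 644·1427/4683 = 196.2392; b·c/n = 1400·1212/4683 = 362.3318
OR_MH = (124.6367 + 196.2392) / (216.7804 + 362.3318) = 320.8759 / 579.1123 = 0.55408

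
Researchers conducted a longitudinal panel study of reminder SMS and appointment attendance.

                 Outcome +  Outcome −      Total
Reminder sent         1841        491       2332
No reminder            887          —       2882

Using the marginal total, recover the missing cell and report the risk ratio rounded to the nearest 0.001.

2.565

The missing cell is in the unexposed row: 2882 − 887 = 1995.
So a = 1841, b = 491, c = 887, d = 1995.
RR = [a/(a+b)] / [c/(c+d)] = (1841/2332) / (887/2882) = 0.78945/0.30777 = 2.56505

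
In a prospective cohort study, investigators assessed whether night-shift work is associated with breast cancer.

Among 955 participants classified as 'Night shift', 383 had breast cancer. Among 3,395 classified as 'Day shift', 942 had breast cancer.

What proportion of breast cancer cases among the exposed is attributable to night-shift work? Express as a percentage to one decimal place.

From the description: a = 383, b = 572, c = 942, d = 2453.
Risk in exposed = 383/955 = 0.40105; risk in unexposed = 942/3395 = 0.27747.
RR = 0.40105/0.27747 = 1.44539
AR% = (RR − 1)/RR × 100 = (1.44539 − 1)/1.44539 × 100 = 30.8144%

30.8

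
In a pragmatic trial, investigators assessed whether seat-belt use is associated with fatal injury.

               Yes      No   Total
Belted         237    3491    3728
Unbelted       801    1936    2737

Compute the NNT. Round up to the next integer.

Risk in treated group = 237/3728 = 0.06357; risk in control = 801/2737 = 0.29266.
Absolute risk reduction = 0.29266 − 0.06357 = 0.22908
NNT = 1 / ARR = 1 / 0.22908 = 4.365 → round up → 5

5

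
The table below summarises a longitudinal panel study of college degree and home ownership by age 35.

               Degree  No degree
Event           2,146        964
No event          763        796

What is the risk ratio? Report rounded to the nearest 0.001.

Reading the table with exposure as columns: a = 2146 (Degree, case), b = 763 (Degree, non-case), c = 964 (No degree, case), d = 796.
Risk in exposed = 2146/2909 = 0.73771; risk in unexposed = 964/1760 = 0.54773.
RR = 0.73771 / 0.54773 = 1.34686
The risk among the exposed is 1.35 times that among the unexposed.

1.347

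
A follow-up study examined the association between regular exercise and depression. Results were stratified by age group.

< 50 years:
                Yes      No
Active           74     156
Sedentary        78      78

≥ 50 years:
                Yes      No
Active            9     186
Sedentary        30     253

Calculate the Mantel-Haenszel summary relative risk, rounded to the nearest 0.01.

0.60

RR_MH = Σ(aᵢ·n₀ᵢ/nᵢ) / Σ(cᵢ·n₁ᵢ/nᵢ), with n₁ᵢ = aᵢ+bᵢ (exposed), n₀ᵢ = cᵢ+dᵢ (unexposed), nᵢ = n₁ᵢ+n₀ᵢ.
Stratum 1 (< 50 years): n₁ = 230, n₀ = 156, n = 386; a·n₀/n = 74·156/386 = 29.9067; c·n₁/n = 78·230/386 = 46.4767
Stratum 2 (≥ 50 years): n₁ = 195, n₀ = 283, n = 478; a·n₀/n = 9·283/478 = 5.3285; c·n₁/n = 30·195/478 = 12.2385
RR_MH = (29.9067 + 5.3285) / (46.4767 + 12.2385) = 35.2352 / 58.7152 = 0.60010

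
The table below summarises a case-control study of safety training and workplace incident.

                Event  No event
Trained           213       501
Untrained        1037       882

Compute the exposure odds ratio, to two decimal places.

Cells: a = 213, b = 501, c = 1037, d = 882.
OR = (a·d)/(b·c) = (213 × 882) / (501 × 1037) = 187866 / 519537 = 0.36160
Exposure is associated with lower odds of workplace incident (OR = 0.36 < 1).

0.36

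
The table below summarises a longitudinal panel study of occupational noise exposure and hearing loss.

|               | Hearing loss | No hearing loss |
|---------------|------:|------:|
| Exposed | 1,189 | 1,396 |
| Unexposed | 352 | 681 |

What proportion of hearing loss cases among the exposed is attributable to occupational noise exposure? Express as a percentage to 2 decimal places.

Cells: a = 1189, b = 1396, c = 352, d = 681.
Risk in exposed = 1189/2585 = 0.45996; risk in unexposed = 352/1033 = 0.34076.
RR = 0.45996/0.34076 = 1.34983
AR% = (RR − 1)/RR × 100 = (1.34983 − 1)/1.34983 × 100 = 25.9166%

25.92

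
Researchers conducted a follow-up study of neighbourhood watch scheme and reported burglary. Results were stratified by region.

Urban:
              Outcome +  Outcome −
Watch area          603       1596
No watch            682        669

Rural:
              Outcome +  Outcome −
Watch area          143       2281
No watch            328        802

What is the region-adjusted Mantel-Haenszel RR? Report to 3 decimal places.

0.426

RR_MH = Σ(aᵢ·n₀ᵢ/nᵢ) / Σ(cᵢ·n₁ᵢ/nᵢ), with n₁ᵢ = aᵢ+bᵢ (exposed), n₀ᵢ = cᵢ+dᵢ (unexposed), nᵢ = n₁ᵢ+n₀ᵢ.
Stratum 1 (Urban): n₁ = 2199, n₀ = 1351, n = 3550; a·n₀/n = 603·1351/3550 = 229.4797; c·n₁/n = 682·2199/3550 = 422.4558
Stratum 2 (Rural): n₁ = 2424, n₀ = 1130, n = 3554; a·n₀/n = 143·1130/3554 = 45.4671; c·n₁/n = 328·2424/3554 = 223.7119
RR_MH = (229.4797 + 45.4671) / (422.4558 + 223.7119) = 274.9468 / 646.1676 = 0.42550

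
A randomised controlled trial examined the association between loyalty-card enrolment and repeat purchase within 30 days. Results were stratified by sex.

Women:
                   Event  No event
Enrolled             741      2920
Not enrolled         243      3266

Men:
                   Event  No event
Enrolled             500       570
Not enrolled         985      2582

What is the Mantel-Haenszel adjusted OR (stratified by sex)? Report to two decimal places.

OR_MH = Σ(aᵢdᵢ/nᵢ) / Σ(bᵢcᵢ/nᵢ), where nᵢ is the stratum total.
Stratum 1 (Women): n = 7170; a·d/n = 741·3266/7170 = 337.5322; b·c/n = 2920·243/7170 = 98.9623
Stratum 2 (Men): n = 4637; a·d/n = 500·2582/4637 = 278.4128; b·c/n = 570·985/4637 = 121.0804
OR_MH = (337.5322 + 278.4128) / (98.9623 + 121.0804) = 615.9450 / 220.0428 = 2.79921

2.80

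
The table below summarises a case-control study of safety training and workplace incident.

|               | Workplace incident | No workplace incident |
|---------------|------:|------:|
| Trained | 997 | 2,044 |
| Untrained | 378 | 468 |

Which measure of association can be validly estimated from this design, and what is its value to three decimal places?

Cells: a = 997, b = 2044, c = 378, d = 468.
This is a case-control study: participants were sampled on outcome status, so risks in the source population cannot be estimated directly — relative risk is not valid here. The odds ratio is the appropriate measure.
OR = (a·d)/(b·c) = (997 × 468) / (2044 × 378) = 466596 / 772632 = 0.60390

0.604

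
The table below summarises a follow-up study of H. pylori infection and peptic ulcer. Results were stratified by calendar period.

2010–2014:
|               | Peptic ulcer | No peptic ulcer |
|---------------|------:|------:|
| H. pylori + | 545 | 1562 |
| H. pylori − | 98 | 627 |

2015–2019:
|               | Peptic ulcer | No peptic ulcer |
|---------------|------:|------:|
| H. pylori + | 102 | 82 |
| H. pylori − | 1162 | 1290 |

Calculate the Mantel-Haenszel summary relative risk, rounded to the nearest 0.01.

RR_MH = Σ(aᵢ·n₀ᵢ/nᵢ) / Σ(cᵢ·n₁ᵢ/nᵢ), with n₁ᵢ = aᵢ+bᵢ (exposed), n₀ᵢ = cᵢ+dᵢ (unexposed), nᵢ = n₁ᵢ+n₀ᵢ.
Stratum 1 (2010–2014): n₁ = 2107, n₀ = 725, n = 2832; a·n₀/n = 545·725/2832 = 139.5215; c·n₁/n = 98·2107/2832 = 72.9117
Stratum 2 (2015–2019): n₁ = 184, n₀ = 2452, n = 2636; a·n₀/n = 102·2452/2636 = 94.8801; c·n₁/n = 1162·184/2636 = 81.1108
RR_MH = (139.5215 + 94.8801) / (72.9117 + 81.1108) = 234.4017 / 154.0225 = 1.52187

1.52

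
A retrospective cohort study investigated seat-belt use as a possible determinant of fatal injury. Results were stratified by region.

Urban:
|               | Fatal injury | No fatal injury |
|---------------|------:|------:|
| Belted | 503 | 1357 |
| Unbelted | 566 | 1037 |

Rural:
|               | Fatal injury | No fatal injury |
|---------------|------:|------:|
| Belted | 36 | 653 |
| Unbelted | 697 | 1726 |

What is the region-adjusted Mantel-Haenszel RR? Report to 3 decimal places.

RR_MH = Σ(aᵢ·n₀ᵢ/nᵢ) / Σ(cᵢ·n₁ᵢ/nᵢ), with n₁ᵢ = aᵢ+bᵢ (exposed), n₀ᵢ = cᵢ+dᵢ (unexposed), nᵢ = n₁ᵢ+n₀ᵢ.
Stratum 1 (Urban): n₁ = 1860, n₀ = 1603, n = 3463; a·n₀/n = 503·1603/3463 = 232.8354; c·n₁/n = 566·1860/3463 = 304.0023
Stratum 2 (Rural): n₁ = 689, n₀ = 2423, n = 3112; a·n₀/n = 36·2423/3112 = 28.0296; c·n₁/n = 697·689/3112 = 154.3165
RR_MH = (232.8354 + 28.0296) / (304.0023 + 154.3165) = 260.8650 / 458.3188 = 0.56918

0.569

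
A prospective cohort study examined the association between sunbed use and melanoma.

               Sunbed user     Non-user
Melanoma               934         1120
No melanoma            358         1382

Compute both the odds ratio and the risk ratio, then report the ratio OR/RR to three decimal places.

Reading the table with exposure as columns: a = 934 (Sunbed user, case), b = 358 (Sunbed user, non-case), c = 1120 (Non-user, case), d = 1382.
OR = (934·1382)/(358·1120) = 1290788/400960 = 3.21924
Risk in exposed = 934/1292 = 0.72291; risk in unexposed = 1120/2502 = 0.44764; RR = 1.61493
OR/RR = 3.21924 / 1.61493 = 1.99343
The outcome is not rare, so the OR lies further from 1 than the RR.

1.993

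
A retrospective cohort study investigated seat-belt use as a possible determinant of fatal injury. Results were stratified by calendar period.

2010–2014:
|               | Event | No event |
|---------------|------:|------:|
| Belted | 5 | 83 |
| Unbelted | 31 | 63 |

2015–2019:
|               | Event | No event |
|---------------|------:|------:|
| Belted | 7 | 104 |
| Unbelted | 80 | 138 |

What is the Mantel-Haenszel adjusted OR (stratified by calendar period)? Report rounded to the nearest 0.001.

0.118

OR_MH = Σ(aᵢdᵢ/nᵢ) / Σ(bᵢcᵢ/nᵢ), where nᵢ is the stratum total.
Stratum 1 (2010–2014): n = 182; a·d/n = 5·63/182 = 1.7308; b·c/n = 83·31/182 = 14.1374
Stratum 2 (2015–2019): n = 329; a·d/n = 7·138/329 = 2.9362; b·c/n = 104·80/329 = 25.2888
OR_MH = (1.7308 + 2.9362) / (14.1374 + 25.2888) = 4.6669 / 39.4261 = 0.11837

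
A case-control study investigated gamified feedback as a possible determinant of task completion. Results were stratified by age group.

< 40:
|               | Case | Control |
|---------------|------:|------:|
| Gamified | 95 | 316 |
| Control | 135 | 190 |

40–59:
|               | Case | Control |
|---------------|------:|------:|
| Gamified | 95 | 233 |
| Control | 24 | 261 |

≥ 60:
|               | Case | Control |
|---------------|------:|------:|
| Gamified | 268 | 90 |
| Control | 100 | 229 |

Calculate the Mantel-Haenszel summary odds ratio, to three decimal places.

1.924

OR_MH = Σ(aᵢdᵢ/nᵢ) / Σ(bᵢcᵢ/nᵢ), where nᵢ is the stratum total.
Stratum 1 (< 40): n = 736; a·d/n = 95·190/736 = 24.5245; b·c/n = 316·135/736 = 57.9620
Stratum 2 (40–59): n = 613; a·d/n = 95·261/613 = 40.4486; b·c/n = 233·24/613 = 9.1223
Stratum 3 (≥ 60): n = 687; a·d/n = 268·229/687 = 89.3333; b·c/n = 90·100/687 = 13.1004
OR_MH = (24.5245 + 40.4486 + 89.3333) / (57.9620 + 9.1223 + 13.1004) = 154.3064 / 80.1847 = 1.92439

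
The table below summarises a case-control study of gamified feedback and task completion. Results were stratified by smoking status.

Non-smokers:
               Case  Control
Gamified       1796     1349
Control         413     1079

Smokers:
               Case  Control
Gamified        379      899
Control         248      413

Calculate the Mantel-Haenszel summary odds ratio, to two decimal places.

OR_MH = Σ(aᵢdᵢ/nᵢ) / Σ(bᵢcᵢ/nᵢ), where nᵢ is the stratum total.
Stratum 1 (Non-smokers): n = 4637; a·d/n = 1796·1079/4637 = 417.9176; b·c/n = 1349·413/4637 = 120.1503
Stratum 2 (Smokers): n = 1939; a·d/n = 379·413/1939 = 80.7256; b·c/n = 899·248/1939 = 114.9830
OR_MH = (417.9176 + 80.7256) / (120.1503 + 114.9830) = 498.6433 / 235.1333 = 2.12068

2.12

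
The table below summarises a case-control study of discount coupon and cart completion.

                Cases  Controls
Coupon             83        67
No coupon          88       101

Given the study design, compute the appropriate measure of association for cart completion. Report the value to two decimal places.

Cells: a = 83, b = 67, c = 88, d = 101.
This is a case-control study: participants were sampled on outcome status, so risks in the source population cannot be estimated directly — relative risk is not valid here. The odds ratio is the appropriate measure.
OR = (a·d)/(b·c) = (83 × 101) / (67 × 88) = 8383 / 5896 = 1.42181

1.42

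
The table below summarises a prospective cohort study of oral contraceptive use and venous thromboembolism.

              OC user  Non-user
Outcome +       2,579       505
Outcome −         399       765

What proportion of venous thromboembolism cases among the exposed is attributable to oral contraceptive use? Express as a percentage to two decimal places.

54.08

Reading the table with exposure as columns: a = 2579 (OC user, case), b = 399 (OC user, non-case), c = 505 (Non-user, case), d = 765.
Risk in exposed = 2579/2978 = 0.86602; risk in unexposed = 505/1270 = 0.39764.
RR = 0.86602/0.39764 = 2.17791
AR% = (RR − 1)/RR × 100 = (2.17791 − 1)/2.17791 × 100 = 54.0843%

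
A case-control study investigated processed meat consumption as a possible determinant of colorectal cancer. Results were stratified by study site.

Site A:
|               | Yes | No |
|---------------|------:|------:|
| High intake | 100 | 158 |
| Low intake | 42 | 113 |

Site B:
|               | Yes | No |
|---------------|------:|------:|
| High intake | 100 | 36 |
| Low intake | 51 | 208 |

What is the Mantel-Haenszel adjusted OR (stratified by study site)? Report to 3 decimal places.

OR_MH = Σ(aᵢdᵢ/nᵢ) / Σ(bᵢcᵢ/nᵢ), where nᵢ is the stratum total.
Stratum 1 (Site A): n = 413; a·d/n = 100·113/413 = 27.3608; b·c/n = 158·42/413 = 16.0678
Stratum 2 (Site B): n = 395; a·d/n = 100·208/395 = 52.6582; b·c/n = 36·51/395 = 4.6481
OR_MH = (27.3608 + 52.6582) / (16.0678 + 4.6481) = 80.0190 / 20.7159 = 3.86269

3.863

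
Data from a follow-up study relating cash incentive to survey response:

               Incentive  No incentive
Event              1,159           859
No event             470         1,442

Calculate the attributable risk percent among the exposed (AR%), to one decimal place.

Reading the table with exposure as columns: a = 1159 (Incentive, case), b = 470 (Incentive, non-case), c = 859 (No incentive, case), d = 1442.
Risk in exposed = 1159/1629 = 0.71148; risk in unexposed = 859/2301 = 0.37332.
RR = 0.71148/0.37332 = 1.90584
AR% = (RR − 1)/RR × 100 = (1.90584 − 1)/1.90584 × 100 = 47.5296%

47.5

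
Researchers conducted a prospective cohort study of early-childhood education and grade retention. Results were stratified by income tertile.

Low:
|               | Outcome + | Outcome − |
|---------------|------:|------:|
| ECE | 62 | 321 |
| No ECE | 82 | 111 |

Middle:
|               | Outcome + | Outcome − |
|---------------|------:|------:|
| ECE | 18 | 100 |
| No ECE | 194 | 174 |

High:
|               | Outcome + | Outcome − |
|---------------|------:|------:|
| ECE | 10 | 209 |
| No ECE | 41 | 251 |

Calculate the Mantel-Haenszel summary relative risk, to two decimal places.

0.34

RR_MH = Σ(aᵢ·n₀ᵢ/nᵢ) / Σ(cᵢ·n₁ᵢ/nᵢ), with n₁ᵢ = aᵢ+bᵢ (exposed), n₀ᵢ = cᵢ+dᵢ (unexposed), nᵢ = n₁ᵢ+n₀ᵢ.
Stratum 1 (Low): n₁ = 383, n₀ = 193, n = 576; a·n₀/n = 62·193/576 = 20.7743; c·n₁/n = 82·383/576 = 54.5243
Stratum 2 (Middle): n₁ = 118, n₀ = 368, n = 486; a·n₀/n = 18·368/486 = 13.6296; c·n₁/n = 194·118/486 = 47.1029
Stratum 3 (High): n₁ = 219, n₀ = 292, n = 511; a·n₀/n = 10·292/511 = 5.7143; c·n₁/n = 41·219/511 = 17.5714
RR_MH = (20.7743 + 13.6296 + 5.7143) / (54.5243 + 47.1029 + 17.5714) = 40.1182 / 119.1986 = 0.33657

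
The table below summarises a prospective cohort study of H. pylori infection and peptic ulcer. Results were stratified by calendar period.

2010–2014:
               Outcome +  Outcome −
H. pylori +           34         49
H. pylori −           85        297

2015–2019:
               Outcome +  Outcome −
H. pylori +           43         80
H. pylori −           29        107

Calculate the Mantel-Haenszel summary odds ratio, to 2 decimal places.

OR_MH = Σ(aᵢdᵢ/nᵢ) / Σ(bᵢcᵢ/nᵢ), where nᵢ is the stratum total.
Stratum 1 (2010–2014): n = 465; a·d/n = 34·297/465 = 21.7161; b·c/n = 49·85/465 = 8.9570
Stratum 2 (2015–2019): n = 259; a·d/n = 43·107/259 = 17.7645; b·c/n = 80·29/259 = 8.9575
OR_MH = (21.7161 + 17.7645) / (8.9570 + 8.9575) = 39.4806 / 17.9145 = 2.20383

2.20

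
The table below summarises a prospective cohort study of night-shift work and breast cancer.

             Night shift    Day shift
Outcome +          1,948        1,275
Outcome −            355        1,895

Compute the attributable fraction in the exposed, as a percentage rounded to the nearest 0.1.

Reading the table with exposure as columns: a = 1948 (Night shift, case), b = 355 (Night shift, non-case), c = 1275 (Day shift, case), d = 1895.
Risk in exposed = 1948/2303 = 0.84585; risk in unexposed = 1275/3170 = 0.40221.
RR = 0.84585/0.40221 = 2.10302
AR% = (RR − 1)/RR × 100 = (2.10302 − 1)/2.10302 × 100 = 52.4494%

52.4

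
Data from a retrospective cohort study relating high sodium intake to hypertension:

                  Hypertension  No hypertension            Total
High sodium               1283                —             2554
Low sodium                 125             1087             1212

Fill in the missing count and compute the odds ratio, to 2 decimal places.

8.78

The missing cell is in the exposed row: 2554 − 1283 = 1271.
So a = 1283, b = 1271, c = 125, d = 1087.
OR = (a·d)/(b·c) = (1283 × 1087) / (1271 × 125) = 1394621 / 158875 = 8.77810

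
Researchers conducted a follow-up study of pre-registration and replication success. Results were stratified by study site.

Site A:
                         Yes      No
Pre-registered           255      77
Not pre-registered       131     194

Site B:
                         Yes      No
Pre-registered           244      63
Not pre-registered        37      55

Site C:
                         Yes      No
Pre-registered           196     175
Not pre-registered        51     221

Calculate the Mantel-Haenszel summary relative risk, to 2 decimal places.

2.14

RR_MH = Σ(aᵢ·n₀ᵢ/nᵢ) / Σ(cᵢ·n₁ᵢ/nᵢ), with n₁ᵢ = aᵢ+bᵢ (exposed), n₀ᵢ = cᵢ+dᵢ (unexposed), nᵢ = n₁ᵢ+n₀ᵢ.
Stratum 1 (Site A): n₁ = 332, n₀ = 325, n = 657; a·n₀/n = 255·325/657 = 126.1416; c·n₁/n = 131·332/657 = 66.1979
Stratum 2 (Site B): n₁ = 307, n₀ = 92, n = 399; a·n₀/n = 244·92/399 = 56.2607; c·n₁/n = 37·307/399 = 28.4687
Stratum 3 (Site C): n₁ = 371, n₀ = 272, n = 643; a·n₀/n = 196·272/643 = 82.9114; c·n₁/n = 51·371/643 = 29.4261
RR_MH = (126.1416 + 56.2607 + 82.9114) / (66.1979 + 28.4687 + 29.4261) = 265.3136 / 124.0927 = 2.13803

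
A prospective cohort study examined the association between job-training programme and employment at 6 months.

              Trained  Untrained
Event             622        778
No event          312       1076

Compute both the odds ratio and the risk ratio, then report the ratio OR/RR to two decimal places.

1.74

Reading the table with exposure as columns: a = 622 (Trained, case), b = 312 (Trained, non-case), c = 778 (Untrained, case), d = 1076.
OR = (622·1076)/(312·778) = 669272/242736 = 2.75720
Risk in exposed = 622/934 = 0.66595; risk in unexposed = 778/1854 = 0.41963; RR = 1.58699
OR/RR = 2.75720 / 1.58699 = 1.73738
The outcome is not rare, so the OR lies further from 1 than the RR.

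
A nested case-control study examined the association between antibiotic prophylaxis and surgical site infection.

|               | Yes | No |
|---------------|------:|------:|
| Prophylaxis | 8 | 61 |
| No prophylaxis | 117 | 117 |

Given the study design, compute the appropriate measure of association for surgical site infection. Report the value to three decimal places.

Cells: a = 8, b = 61, c = 117, d = 117.
This is a nested case-control study: participants were sampled on outcome status, so risks in the source population cannot be estimated directly — relative risk is not valid here. The odds ratio is the appropriate measure.
OR = (a·d)/(b·c) = (8 × 117) / (61 × 117) = 936 / 7137 = 0.13115

0.131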